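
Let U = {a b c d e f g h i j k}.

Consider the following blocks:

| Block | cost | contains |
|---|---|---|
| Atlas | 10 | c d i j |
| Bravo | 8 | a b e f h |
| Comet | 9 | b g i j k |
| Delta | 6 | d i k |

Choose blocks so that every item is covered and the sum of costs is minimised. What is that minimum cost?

27

Atlas, Bravo, Comet together cover every item (Atlas ∪ Bravo ∪ Comet = {a, b, c, d, e, f, g, h, i, j, k}); total cost 10 + 8 + 9 = 27.
The greedy pick Bravo, Delta, Comet, Atlas costs 33; no covering selection beats 27.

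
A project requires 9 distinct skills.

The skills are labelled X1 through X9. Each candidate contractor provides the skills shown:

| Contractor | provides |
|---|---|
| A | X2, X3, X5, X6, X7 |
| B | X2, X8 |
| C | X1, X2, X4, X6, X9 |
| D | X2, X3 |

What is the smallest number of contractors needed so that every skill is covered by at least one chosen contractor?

Take {A, B, C}. Their union is {X1, X2, X3, X4, X5, X6, X7, X8, X9}, which is all 9 skills.
Only C contains X1, so C is forced; the remaining 4 skills need at least 2 more contractors (each remaining contractor adds at most 3) — so at least 3 contractors are needed, and 3 is optimal.

3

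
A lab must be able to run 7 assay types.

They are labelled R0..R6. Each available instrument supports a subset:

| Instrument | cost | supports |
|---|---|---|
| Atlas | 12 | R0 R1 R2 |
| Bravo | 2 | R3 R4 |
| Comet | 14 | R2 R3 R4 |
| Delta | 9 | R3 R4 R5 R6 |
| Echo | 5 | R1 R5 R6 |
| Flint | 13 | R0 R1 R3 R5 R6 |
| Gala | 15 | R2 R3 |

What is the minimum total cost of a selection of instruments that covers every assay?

Atlas, Bravo, Echo together cover every assay (Atlas ∪ Bravo ∪ Echo = {R0, R1, R2, R3, R4, R5, R6}); total cost 12 + 2 + 5 = 19.
No covering selection has total cost below 19.

19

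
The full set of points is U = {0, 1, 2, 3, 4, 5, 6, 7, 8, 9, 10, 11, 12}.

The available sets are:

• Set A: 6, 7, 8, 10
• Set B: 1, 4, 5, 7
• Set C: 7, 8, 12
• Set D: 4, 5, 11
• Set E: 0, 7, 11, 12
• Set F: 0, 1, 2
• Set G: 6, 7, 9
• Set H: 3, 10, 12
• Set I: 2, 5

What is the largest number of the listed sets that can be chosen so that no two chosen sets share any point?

4

D, F, G, H are pairwise disjoint (D={4,5,11}; F={0,1,2}; G={6,7,9}; H={3,10,12}).
Every remaining set overlaps one of these, and no 5 of the listed sets are pairwise disjoint, so 4 is the maximum.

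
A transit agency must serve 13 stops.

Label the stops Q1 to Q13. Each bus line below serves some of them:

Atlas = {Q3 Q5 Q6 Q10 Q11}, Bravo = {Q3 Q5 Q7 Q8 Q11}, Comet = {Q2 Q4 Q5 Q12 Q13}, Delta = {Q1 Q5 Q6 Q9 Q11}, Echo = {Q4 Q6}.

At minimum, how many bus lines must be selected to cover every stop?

4

Atlas and Bravo and Comet and Delta together: Atlas ∪ Bravo ∪ Comet ∪ Delta = {Q1, Q2, Q3, Q4, Q5, Q6, Q7, Q8, Q9, Q10, Q11, Q12, Q13} — every stop is covered.
No 3 of the 5 bus lines cover everything (all 10 combinations miss at least one stop), so 4 is optimal.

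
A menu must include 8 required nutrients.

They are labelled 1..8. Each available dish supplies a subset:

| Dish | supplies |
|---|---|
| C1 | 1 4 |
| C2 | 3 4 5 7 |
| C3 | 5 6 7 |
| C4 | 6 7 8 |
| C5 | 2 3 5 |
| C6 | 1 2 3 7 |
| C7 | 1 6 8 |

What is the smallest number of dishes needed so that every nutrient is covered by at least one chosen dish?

3

C2 and C5 and C7 together: C2 ∪ C5 ∪ C7 = {1, 2, 3, 4, 5, 6, 7, 8} — every nutrient is covered.
No 2 of the 7 dishes cover everything (all 21 combinations miss at least one nutrient), so 3 is optimal.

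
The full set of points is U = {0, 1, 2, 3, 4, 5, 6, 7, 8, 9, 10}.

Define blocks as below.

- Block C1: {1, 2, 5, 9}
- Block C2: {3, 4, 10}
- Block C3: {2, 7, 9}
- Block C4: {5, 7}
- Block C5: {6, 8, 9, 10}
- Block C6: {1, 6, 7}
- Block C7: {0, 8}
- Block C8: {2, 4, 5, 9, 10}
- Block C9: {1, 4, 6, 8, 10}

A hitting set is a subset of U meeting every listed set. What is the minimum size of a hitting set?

Take H = {3, 7, 8, 9}. Each listed block contains at least one of these, so H is a hitting set of size 4.
No choice of 3 points meets every block, so 4 is the minimum.

4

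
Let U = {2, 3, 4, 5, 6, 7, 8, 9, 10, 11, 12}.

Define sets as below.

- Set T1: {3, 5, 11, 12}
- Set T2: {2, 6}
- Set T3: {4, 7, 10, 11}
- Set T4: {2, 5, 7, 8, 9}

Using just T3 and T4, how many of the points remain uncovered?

3

Union of T3, T4 = {2, 4, 5, 7, 8, 9, 10, 11}.
Not covered: 3, 6, 12 — 3 points.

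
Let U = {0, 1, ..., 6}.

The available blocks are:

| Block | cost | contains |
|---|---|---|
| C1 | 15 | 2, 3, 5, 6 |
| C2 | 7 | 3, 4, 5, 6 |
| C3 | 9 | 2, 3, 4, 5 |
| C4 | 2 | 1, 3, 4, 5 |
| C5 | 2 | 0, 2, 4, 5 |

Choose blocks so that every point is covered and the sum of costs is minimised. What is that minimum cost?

11

C2, C4, C5 together cover every point (C2 ∪ C4 ∪ C5 = {0, 1, 2, 3, 4, 5, 6}); total cost 7 + 2 + 2 = 11.
No covering selection has total cost below 11.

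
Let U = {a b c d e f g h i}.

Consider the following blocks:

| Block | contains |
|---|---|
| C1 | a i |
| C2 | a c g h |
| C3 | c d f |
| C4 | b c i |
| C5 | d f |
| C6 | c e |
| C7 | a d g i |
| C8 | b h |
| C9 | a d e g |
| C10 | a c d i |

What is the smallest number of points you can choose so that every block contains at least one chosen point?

4

T = {b, c, d, i} meets every block (each contains at least one member of T), and |T| = 4.
The blocks C1, C5, C6, C8 are pairwise disjoint, so any hitting set needs a separate point for each — at least 4. Hence 4 is optimal.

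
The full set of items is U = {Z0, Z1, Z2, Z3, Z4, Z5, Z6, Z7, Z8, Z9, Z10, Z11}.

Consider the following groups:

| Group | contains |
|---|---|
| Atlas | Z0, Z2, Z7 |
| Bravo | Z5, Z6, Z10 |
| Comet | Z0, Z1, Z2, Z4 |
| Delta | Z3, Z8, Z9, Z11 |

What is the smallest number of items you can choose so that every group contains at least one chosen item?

H = {Z2, Z5, Z11} meets every group (each contains at least one member of H), and |H| = 3.
The groups Atlas, Bravo, Delta are pairwise disjoint, so any hitting set needs a separate item for each — at least 3. Hence 3 is optimal.

3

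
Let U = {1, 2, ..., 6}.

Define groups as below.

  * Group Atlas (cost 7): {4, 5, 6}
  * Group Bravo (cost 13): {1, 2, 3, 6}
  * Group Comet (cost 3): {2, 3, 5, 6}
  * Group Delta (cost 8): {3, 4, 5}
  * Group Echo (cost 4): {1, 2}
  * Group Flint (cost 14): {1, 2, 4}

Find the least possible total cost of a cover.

14

Atlas, Comet, Echo together cover every point (Atlas ∪ Comet ∪ Echo = {1, 2, 3, 4, 5, 6}); total cost 7 + 3 + 4 = 14.
No covering selection has total cost below 14.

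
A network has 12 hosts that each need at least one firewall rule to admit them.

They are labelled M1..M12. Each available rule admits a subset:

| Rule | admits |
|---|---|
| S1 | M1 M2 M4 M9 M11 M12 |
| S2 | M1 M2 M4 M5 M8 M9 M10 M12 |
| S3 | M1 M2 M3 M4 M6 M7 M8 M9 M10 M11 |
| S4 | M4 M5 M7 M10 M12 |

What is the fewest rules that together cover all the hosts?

Take {S2, S3}. Their union is {M1, M2, M3, M4, M5, M6, M7, M8, M9, M10, M11, M12}, which is all 12 hosts.
No single rule has all 12 hosts (the largest, S3, has 10), so 2 is optimal.

2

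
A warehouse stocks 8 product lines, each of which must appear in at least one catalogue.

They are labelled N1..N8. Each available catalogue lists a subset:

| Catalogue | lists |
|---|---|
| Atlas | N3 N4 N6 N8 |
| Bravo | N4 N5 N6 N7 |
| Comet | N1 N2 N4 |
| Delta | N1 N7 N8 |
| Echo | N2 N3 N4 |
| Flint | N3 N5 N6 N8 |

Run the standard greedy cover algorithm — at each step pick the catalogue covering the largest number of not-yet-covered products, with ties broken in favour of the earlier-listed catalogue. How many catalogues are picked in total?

3

Greedy: pick Atlas (covers 4 new) → pick Bravo (covers 2 new) → pick Comet (covers 2 new). Total picks: 3.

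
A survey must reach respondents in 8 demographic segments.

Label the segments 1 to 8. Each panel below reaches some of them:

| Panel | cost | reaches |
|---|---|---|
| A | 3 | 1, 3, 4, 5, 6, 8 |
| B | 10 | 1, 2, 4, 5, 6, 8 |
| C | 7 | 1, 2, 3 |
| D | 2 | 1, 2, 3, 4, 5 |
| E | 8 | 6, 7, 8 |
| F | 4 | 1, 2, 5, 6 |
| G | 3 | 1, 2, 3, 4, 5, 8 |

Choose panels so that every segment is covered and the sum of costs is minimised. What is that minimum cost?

D, E together cover every segment (D ∪ E = {1, 2, 3, 4, 5, 6, 7, 8}); total cost 2 + 8 = 10.
The greedy pick D, A, E costs 13; no covering selection beats 10.

10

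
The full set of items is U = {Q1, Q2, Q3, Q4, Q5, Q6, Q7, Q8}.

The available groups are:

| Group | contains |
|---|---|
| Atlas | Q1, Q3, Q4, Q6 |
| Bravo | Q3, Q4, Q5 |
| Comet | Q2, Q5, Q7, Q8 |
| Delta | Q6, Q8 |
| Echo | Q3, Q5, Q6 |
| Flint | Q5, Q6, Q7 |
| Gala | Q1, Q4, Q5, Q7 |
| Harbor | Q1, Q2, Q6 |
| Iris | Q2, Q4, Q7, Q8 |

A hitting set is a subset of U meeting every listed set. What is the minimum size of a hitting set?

3

The 3 items {Q4, Q6, Q8} hit every group.
No choice of 2 items meets every group, so 3 is the minimum.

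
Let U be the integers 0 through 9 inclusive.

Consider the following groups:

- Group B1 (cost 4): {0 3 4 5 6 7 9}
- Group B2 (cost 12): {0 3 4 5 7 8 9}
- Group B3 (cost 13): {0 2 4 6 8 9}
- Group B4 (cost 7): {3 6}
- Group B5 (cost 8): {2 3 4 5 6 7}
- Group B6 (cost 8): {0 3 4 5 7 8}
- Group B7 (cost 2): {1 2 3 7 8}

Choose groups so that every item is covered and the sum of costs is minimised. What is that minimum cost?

B1, B7 together cover every item (B1 ∪ B7 = {0, 1, 2, 3, 4, 5, 6, 7, 8, 9}); total cost 4 + 2 = 6.
No covering selection has total cost below 6.

6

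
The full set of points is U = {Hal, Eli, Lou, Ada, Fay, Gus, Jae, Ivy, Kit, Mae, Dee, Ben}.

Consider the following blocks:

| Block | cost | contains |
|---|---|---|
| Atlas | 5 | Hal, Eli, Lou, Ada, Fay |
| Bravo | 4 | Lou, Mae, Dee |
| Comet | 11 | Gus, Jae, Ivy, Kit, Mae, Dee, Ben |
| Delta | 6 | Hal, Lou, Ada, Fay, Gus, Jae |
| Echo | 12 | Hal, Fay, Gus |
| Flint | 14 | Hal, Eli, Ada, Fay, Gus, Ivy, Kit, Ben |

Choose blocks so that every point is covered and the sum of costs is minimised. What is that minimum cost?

Atlas, Comet together cover every point (Atlas ∪ Comet = {Hal, Eli, Lou, Ada, Fay, Gus, Jae, Ivy, Kit, Mae, Dee, Ben}); total cost 5 + 11 = 16.
No covering selection has total cost below 16.

16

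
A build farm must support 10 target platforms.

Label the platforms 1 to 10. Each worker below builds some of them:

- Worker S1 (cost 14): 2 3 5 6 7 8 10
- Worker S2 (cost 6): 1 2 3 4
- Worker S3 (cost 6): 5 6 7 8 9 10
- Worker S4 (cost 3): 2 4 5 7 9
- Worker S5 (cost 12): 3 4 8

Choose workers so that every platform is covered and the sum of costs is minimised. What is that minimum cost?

12

S2, S3 together cover every platform (S2 ∪ S3 = {1, 2, 3, 4, 5, 6, 7, 8, 9, 10}); total cost 6 + 6 = 12.
The greedy pick S4, S3, S2 costs 15; no covering selection beats 12.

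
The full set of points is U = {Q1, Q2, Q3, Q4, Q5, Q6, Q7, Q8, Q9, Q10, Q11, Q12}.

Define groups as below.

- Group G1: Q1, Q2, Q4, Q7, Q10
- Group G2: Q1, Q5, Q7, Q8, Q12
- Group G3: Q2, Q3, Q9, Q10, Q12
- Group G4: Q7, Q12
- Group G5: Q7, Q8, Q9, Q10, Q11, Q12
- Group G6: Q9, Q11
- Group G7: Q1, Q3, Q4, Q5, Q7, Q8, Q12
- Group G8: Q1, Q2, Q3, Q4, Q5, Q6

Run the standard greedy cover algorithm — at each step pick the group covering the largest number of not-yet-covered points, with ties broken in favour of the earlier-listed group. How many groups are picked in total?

Greedy: pick G7 (covers 7 new) → pick G3 (covers 3 new) → pick G5 (covers 1 new) → pick G8 (covers 1 new). Total picks: 4.
(The true minimum cover uses only 2 groups, so greedy is not optimal here.)

4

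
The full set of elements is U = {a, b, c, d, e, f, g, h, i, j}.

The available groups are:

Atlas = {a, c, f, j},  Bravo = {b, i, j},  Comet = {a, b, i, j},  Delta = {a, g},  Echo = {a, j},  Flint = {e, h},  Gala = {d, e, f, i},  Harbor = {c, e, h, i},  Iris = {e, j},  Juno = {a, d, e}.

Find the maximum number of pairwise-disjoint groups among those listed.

3

Bravo, Delta, Flint are pairwise disjoint (Bravo={b,i,j}; Delta={a,g}; Flint={e,h}).
Every remaining group overlaps one of these, and no 4 of the listed groups are pairwise disjoint, so 3 is the maximum.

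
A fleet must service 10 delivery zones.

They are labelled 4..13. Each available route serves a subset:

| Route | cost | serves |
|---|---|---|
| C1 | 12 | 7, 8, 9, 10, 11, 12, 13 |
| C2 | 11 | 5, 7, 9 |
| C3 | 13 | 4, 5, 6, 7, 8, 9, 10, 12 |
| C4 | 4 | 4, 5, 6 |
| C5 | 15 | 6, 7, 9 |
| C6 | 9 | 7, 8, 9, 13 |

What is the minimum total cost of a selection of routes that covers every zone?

16

C1, C4 together cover every zone (C1 ∪ C4 = {4, 5, 6, 7, 8, 9, 10, 11, 12, 13}); total cost 12 + 4 = 16.
No covering selection has total cost below 16.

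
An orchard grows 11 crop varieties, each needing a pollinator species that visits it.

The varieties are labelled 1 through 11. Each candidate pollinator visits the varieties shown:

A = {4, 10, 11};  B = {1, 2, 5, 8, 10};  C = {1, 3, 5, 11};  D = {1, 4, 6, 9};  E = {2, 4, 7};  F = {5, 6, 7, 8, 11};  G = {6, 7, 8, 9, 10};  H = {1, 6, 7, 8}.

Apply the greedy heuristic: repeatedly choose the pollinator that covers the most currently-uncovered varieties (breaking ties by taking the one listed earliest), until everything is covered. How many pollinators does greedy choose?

4

Greedy: pick B (covers 5 new) → pick D (covers 3 new) → pick C (covers 2 new) → pick E (covers 1 new). Total picks: 4.
(The true minimum cover uses only 3 pollinators, so greedy is not optimal here.)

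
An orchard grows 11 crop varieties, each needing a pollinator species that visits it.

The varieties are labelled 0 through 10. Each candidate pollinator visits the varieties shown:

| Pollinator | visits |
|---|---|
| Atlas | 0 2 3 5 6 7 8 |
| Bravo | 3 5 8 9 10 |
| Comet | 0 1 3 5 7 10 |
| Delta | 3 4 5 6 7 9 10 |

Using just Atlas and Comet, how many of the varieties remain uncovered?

Union of Atlas, Comet = {0, 1, 2, 3, 5, 6, 7, 8, 10}.
Not covered: 4, 9 — 2 varieties.

2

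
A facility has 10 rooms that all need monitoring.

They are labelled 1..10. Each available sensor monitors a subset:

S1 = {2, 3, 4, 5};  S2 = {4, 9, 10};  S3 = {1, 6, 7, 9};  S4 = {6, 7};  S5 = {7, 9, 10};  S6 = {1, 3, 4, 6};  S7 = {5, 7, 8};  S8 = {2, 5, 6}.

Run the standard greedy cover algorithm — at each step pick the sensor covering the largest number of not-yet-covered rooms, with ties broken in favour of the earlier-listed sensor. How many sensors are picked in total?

4

Greedy: pick S1 (covers 4 new) → pick S3 (covers 4 new) → pick S2 (covers 1 new) → pick S7 (covers 1 new). Total picks: 4.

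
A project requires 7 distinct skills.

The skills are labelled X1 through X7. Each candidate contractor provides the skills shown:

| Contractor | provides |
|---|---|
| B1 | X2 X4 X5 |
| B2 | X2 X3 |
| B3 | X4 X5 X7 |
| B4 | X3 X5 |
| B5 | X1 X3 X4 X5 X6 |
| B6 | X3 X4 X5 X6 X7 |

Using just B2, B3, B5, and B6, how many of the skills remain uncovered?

0

Union of B2, B3, B5, B6 = {X1, X2, X3, X4, X5, X6, X7} — that's every skill, so 0 are uncovered.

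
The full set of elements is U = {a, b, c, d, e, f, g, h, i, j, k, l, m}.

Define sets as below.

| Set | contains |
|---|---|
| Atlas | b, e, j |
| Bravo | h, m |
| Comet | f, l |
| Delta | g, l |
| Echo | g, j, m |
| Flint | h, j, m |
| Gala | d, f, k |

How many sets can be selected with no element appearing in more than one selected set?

Atlas, Bravo, Delta, Gala are pairwise disjoint (Atlas={b,e,j}; Bravo={h,m}; Delta={g,l}; Gala={d,f,k}).
Every remaining set overlaps one of these, and no 5 of the listed sets are pairwise disjoint, so 4 is the maximum.

4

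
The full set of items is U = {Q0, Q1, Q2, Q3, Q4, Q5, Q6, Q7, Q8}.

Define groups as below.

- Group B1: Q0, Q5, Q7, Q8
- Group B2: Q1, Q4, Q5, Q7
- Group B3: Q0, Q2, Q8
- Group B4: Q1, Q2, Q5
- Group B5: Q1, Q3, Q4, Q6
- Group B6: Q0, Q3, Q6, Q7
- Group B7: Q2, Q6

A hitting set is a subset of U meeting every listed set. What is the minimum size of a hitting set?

3

H = {Q0, Q5, Q6} meets every group (each contains at least one member of H), and |H| = 3.
No choice of 2 items meets every group, so 3 is the minimum.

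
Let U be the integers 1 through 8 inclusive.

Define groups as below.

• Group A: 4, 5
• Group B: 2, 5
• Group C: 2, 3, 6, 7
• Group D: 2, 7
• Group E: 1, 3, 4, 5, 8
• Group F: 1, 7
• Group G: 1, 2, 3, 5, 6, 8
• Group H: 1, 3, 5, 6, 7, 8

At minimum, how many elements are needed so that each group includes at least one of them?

2

The 2 elements {5, 7} hit every group.
The groups A, C are pairwise disjoint, so any hitting set needs a separate element for each — at least 2. Hence 2 is optimal.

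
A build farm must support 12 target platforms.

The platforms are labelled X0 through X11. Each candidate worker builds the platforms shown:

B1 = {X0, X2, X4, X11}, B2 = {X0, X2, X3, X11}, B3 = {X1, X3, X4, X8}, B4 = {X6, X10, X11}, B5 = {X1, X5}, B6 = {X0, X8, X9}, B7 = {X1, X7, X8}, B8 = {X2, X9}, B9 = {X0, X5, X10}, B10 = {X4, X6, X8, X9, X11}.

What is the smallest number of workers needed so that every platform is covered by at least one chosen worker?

4

B2 and B7 and B9 and B10 together: B2 ∪ B7 ∪ B9 ∪ B10 = {X0, X1, X2, X3, X4, X5, X6, X7, X8, X9, X10, X11} — every platform is covered.
Only B7 contains X7, so B7 is forced; the remaining 9 platforms need at least 3 more workers (each remaining worker adds at most 4) — so at least 4 workers are needed, and 4 is optimal.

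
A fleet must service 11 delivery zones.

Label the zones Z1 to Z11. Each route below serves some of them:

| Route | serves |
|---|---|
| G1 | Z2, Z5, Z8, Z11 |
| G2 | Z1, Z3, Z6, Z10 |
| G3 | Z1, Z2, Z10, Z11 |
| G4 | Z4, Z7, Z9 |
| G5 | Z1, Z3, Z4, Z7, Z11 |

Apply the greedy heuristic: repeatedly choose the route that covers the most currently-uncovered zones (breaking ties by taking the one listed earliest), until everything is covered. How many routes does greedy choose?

4

Greedy: pick G5 (covers 5 new) → pick G1 (covers 3 new) → pick G2 (covers 2 new) → pick G4 (covers 1 new). Total picks: 4.
(The true minimum cover uses only 3 routes, so greedy is not optimal here.)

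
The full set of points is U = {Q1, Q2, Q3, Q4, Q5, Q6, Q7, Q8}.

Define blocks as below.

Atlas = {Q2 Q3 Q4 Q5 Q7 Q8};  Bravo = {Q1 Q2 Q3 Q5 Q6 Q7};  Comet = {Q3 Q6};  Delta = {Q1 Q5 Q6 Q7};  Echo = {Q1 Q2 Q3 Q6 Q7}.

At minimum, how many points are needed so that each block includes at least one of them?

The 2 points {Q3, Q5} hit every block.
No single point lies in every block, so at least 2 are needed and 2 is optimal.

2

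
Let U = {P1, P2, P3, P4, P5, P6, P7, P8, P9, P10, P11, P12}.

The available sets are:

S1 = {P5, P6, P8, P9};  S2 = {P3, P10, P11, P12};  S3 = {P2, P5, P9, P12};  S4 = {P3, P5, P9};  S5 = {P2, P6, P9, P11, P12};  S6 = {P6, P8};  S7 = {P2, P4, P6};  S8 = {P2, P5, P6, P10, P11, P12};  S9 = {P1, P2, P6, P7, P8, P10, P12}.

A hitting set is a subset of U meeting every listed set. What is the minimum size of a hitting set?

H = {P6, P9, P11} meets every set (each contains at least one member of H), and |H| = 3.
No choice of 2 elements meets every set, so 3 is the minimum.

3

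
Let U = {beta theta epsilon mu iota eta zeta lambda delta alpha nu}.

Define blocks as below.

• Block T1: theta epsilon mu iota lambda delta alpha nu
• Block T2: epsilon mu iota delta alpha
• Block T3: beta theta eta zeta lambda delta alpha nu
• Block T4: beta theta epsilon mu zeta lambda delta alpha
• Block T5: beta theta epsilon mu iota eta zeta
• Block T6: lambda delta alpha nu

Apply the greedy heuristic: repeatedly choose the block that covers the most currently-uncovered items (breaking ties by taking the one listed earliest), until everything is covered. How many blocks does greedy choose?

2

Greedy: pick T1 (covers 8 new) → pick T3 (covers 3 new). Total picks: 2.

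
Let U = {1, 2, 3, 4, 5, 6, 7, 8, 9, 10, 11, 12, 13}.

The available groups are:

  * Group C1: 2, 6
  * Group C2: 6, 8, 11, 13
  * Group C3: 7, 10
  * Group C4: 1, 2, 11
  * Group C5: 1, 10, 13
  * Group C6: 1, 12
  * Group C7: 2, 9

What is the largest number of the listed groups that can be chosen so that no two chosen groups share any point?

4

C2, C3, C6, C7 are pairwise disjoint (C2={6,8,11,13}; C3={7,10}; C6={1,12}; C7={2,9}).
Every remaining group overlaps one of these, and no 5 of the listed groups are pairwise disjoint, so 4 is the maximum.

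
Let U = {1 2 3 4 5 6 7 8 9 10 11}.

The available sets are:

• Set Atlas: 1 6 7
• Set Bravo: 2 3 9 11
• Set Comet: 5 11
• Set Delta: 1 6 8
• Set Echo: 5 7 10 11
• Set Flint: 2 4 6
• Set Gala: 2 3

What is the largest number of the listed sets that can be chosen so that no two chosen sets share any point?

3

Comet, Delta, Gala are pairwise disjoint (Comet={5,11}; Delta={1,6,8}; Gala={2,3}).
Every remaining set overlaps one of these, and no 4 of the listed sets are pairwise disjoint, so 3 is the maximum.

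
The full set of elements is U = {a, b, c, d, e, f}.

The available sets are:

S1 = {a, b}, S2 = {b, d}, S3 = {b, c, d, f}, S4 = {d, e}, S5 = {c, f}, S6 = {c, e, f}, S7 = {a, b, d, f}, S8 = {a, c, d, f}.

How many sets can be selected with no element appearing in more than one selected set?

3

S1, S4, S5 are pairwise disjoint (S1={a,b}; S4={d,e}; S5={c,f}).
Every remaining set overlaps one of these, and no 4 of the listed sets are pairwise disjoint, so 3 is the maximum.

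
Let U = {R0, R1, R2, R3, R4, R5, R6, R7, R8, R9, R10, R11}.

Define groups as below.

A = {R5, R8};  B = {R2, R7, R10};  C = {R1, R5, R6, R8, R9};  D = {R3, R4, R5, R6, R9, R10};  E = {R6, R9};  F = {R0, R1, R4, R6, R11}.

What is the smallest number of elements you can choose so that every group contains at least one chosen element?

H = {R6, R7, R8} meets every group (each contains at least one member of H), and |H| = 3.
The groups A, B, F are pairwise disjoint, so any hitting set needs a separate element for each — at least 3. Hence 3 is optimal.

3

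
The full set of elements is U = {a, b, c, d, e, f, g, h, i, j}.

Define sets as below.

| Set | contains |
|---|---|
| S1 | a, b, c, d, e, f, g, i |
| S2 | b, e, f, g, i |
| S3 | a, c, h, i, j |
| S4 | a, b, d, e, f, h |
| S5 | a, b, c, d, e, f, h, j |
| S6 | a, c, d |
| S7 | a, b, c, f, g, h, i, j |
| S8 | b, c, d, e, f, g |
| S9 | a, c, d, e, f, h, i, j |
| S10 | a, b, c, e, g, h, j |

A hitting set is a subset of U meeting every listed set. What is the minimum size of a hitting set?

Take T = {a, g}. Each listed set contains at least one of these, so T is a hitting set of size 2.
The sets S2, S6 are pairwise disjoint, so any hitting set needs a separate element for each — at least 2. Hence 2 is optimal.

2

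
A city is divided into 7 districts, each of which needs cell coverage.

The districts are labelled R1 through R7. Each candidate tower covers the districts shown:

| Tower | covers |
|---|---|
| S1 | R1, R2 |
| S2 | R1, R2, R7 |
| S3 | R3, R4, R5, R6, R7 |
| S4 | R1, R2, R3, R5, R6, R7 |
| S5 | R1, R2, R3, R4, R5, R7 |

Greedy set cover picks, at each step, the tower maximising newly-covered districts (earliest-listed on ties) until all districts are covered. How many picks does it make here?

Greedy: pick S4 (covers 6 new) → pick S3 (covers 1 new). Total picks: 2.

2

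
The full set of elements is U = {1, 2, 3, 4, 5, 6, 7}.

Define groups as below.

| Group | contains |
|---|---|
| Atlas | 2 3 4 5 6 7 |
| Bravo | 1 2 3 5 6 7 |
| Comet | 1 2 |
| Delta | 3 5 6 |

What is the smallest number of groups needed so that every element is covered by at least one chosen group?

Take {Atlas, Comet}. Their union is {1, 2, 3, 4, 5, 6, 7}, which is all 7 elements.
No single group has all 7 elements (the largest, Atlas, has 6), so 2 is optimal.

2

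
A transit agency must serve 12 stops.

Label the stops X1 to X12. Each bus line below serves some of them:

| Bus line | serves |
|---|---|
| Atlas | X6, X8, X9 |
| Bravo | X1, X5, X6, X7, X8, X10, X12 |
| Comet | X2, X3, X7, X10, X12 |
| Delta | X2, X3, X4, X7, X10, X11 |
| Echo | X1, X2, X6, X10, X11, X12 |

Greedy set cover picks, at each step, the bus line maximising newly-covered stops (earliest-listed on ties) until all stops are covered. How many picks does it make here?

3

Greedy: pick Bravo (covers 7 new) → pick Delta (covers 4 new) → pick Atlas (covers 1 new). Total picks: 3.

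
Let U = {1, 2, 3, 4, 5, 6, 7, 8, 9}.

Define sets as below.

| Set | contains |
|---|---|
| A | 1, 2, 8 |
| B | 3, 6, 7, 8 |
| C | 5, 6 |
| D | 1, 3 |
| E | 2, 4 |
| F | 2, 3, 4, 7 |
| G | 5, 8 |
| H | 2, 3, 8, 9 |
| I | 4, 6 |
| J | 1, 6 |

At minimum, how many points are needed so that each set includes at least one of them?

The 4 points {1, 2, 5, 6} hit every set.
No choice of 3 points meets every set, so 4 is the minimum.

4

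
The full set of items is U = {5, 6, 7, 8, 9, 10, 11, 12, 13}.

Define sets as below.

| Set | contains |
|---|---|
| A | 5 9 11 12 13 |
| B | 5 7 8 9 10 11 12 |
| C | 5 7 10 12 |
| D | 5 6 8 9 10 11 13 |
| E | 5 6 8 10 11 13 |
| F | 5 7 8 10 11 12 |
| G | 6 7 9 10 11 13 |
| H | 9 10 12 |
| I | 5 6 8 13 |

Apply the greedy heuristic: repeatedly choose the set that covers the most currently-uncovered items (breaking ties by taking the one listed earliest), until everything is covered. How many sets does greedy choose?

2

Greedy: pick B (covers 7 new) → pick D (covers 2 new). Total picks: 2.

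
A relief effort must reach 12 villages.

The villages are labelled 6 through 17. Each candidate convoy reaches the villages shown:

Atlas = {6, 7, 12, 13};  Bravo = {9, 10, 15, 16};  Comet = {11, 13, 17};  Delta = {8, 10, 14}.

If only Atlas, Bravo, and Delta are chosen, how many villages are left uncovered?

2

Union of Atlas, Bravo, Delta = {6, 7, 8, 9, 10, 12, 13, 14, 15, 16}.
Not covered: 11, 17 — 2 villages.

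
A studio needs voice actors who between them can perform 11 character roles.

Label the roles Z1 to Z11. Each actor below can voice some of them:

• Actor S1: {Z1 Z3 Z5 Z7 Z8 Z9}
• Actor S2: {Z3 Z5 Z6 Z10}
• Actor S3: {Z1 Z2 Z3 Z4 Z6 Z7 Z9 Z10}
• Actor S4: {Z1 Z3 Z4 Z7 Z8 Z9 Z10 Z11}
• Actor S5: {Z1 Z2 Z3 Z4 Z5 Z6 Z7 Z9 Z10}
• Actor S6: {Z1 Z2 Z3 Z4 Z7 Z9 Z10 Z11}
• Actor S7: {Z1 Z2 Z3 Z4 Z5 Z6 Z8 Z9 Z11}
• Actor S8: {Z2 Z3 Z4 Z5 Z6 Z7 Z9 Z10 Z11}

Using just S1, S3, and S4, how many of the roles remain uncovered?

0

Union of S1, S3, S4 = {Z1, Z2, Z3, Z4, Z5, Z6, Z7, Z8, Z9, Z10, Z11} — that's every role, so 0 are uncovered.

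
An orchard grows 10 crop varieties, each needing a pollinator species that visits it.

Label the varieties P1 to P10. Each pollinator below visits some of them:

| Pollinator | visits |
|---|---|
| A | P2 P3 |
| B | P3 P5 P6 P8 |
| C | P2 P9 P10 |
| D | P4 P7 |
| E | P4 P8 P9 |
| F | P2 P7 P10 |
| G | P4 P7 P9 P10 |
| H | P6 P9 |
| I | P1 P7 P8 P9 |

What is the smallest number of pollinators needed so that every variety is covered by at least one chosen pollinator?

4

Take {B, E, F, I}. Their union is {P1, P2, P3, P4, P5, P6, P7, P8, P9, P10}, which is all 10 varieties.
No 3 of the 9 pollinators cover everything (all 84 combinations miss at least one variety), so 4 is optimal.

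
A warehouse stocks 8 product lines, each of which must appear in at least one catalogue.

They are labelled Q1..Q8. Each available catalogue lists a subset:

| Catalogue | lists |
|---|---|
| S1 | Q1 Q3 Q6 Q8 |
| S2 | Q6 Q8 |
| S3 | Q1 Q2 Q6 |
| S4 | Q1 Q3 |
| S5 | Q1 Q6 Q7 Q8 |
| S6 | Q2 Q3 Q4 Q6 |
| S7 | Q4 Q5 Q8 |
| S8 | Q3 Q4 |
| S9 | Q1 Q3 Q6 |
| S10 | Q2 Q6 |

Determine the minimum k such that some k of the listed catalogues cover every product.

3

Take {S5, S6, S7}. Their union is {Q1, Q2, Q3, Q4, Q5, Q6, Q7, Q8}, which is all 8 products.
Only S7 contains Q5, so S7 is forced; the remaining 5 products need at least 2 more catalogues (each remaining catalogue adds at most 3) — so at least 3 catalogues are needed, and 3 is optimal.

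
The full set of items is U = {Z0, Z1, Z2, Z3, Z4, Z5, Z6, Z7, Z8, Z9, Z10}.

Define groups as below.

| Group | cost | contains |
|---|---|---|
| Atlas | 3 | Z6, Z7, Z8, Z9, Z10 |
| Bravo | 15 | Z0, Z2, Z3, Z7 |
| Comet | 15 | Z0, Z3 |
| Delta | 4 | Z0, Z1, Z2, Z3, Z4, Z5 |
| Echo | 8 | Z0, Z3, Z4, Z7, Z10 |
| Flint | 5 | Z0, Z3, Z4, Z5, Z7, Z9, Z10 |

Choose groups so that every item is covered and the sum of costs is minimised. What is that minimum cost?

Atlas, Delta together cover every item (Atlas ∪ Delta = {Z0, Z1, Z2, Z3, Z4, Z5, Z6, Z7, Z8, Z9, Z10}); total cost 3 + 4 = 7.
No covering selection has total cost below 7.

7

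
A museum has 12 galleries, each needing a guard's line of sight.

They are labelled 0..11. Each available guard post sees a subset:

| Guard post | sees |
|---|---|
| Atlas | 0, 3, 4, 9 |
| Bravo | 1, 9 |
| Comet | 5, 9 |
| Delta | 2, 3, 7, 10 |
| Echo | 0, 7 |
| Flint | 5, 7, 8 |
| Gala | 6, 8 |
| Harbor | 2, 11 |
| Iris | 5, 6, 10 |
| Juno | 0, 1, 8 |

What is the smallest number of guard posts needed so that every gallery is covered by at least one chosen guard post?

5

Take {Atlas, Flint, Harbor, Iris, Juno}. Their union is {0, 1, 2, 3, 4, 5, 6, 7, 8, 9, 10, 11}, which is all 12 galleries.
No 4 of the 10 guard posts cover everything (all 210 combinations miss at least one gallery), so 5 is optimal.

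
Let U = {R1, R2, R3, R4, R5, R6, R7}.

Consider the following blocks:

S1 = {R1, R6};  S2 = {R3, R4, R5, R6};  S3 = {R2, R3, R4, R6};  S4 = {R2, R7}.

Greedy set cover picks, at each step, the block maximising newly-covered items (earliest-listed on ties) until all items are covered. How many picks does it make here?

3

Greedy: pick S2 (covers 4 new) → pick S4 (covers 2 new) → pick S1 (covers 1 new). Total picks: 3.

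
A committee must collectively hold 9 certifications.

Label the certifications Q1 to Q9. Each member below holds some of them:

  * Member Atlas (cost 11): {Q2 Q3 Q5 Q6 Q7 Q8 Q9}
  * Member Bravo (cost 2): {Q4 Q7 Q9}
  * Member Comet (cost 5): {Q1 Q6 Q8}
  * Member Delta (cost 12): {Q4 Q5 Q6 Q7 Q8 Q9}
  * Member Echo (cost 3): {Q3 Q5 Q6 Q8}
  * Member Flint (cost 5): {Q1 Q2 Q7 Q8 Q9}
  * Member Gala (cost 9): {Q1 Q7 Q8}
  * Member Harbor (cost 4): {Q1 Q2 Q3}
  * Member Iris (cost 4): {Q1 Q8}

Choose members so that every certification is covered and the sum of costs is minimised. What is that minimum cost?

Bravo, Echo, Harbor together cover every certification (Bravo ∪ Echo ∪ Harbor = {Q1, Q2, Q3, Q4, Q5, Q6, Q7, Q8, Q9}); total cost 2 + 3 + 4 = 9.
No covering selection has total cost below 9.

9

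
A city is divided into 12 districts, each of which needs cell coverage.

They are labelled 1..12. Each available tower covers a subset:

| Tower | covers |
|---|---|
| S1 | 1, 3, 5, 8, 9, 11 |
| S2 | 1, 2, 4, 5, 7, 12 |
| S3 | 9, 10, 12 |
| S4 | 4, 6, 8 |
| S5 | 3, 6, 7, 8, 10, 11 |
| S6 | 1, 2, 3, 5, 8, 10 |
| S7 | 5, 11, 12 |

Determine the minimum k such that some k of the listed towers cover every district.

S1 and S2 and S5 together: S1 ∪ S2 ∪ S5 = {1, 2, 3, 4, 5, 6, 7, 8, 9, 10, 11, 12} — every district is covered.
No 2 of the 7 towers cover everything (all 21 combinations miss at least one district), so 3 is optimal.

3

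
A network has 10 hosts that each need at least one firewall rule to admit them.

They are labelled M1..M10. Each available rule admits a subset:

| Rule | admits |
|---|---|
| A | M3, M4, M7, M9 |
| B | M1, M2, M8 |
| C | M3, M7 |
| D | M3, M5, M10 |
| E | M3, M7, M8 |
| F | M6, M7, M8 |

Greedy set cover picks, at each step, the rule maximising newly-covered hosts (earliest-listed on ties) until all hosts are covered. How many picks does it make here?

4

Greedy: pick A (covers 4 new) → pick B (covers 3 new) → pick D (covers 2 new) → pick F (covers 1 new). Total picks: 4.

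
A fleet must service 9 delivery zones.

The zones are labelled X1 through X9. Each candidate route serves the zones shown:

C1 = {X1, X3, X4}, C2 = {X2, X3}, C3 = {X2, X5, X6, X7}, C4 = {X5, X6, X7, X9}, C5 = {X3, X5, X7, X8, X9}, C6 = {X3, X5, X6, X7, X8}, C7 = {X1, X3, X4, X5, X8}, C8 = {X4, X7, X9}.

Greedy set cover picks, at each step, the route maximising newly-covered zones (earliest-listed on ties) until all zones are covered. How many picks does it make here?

Greedy: pick C5 (covers 5 new) → pick C1 (covers 2 new) → pick C3 (covers 2 new). Total picks: 3.

3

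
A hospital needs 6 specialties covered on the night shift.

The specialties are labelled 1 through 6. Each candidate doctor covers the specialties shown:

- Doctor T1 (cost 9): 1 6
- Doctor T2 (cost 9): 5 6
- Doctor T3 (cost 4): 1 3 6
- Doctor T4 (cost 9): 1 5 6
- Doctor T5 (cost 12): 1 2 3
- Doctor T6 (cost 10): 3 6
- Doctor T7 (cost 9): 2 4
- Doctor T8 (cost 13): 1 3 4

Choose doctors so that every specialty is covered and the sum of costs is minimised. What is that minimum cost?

T3, T4, T7 together cover every specialty (T3 ∪ T4 ∪ T7 = {1, 2, 3, 4, 5, 6}); total cost 4 + 9 + 9 = 22.
No covering selection has total cost below 22.

22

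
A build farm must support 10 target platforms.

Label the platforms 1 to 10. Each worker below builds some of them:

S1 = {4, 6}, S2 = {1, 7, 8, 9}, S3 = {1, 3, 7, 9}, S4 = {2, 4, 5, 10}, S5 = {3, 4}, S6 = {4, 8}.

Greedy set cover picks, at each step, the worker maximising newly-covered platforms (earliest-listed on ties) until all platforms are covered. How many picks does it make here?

4

Greedy: pick S2 (covers 4 new) → pick S4 (covers 4 new) → pick S1 (covers 1 new) → pick S3 (covers 1 new). Total picks: 4.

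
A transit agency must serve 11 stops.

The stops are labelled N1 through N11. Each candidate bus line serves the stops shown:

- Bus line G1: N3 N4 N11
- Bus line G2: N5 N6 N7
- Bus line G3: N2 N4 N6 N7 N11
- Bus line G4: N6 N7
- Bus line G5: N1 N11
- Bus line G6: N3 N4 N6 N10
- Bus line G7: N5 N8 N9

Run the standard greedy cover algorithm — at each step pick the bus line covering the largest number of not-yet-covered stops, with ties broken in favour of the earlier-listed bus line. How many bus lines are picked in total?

Greedy: pick G3 (covers 5 new) → pick G7 (covers 3 new) → pick G6 (covers 2 new) → pick G5 (covers 1 new). Total picks: 4.

4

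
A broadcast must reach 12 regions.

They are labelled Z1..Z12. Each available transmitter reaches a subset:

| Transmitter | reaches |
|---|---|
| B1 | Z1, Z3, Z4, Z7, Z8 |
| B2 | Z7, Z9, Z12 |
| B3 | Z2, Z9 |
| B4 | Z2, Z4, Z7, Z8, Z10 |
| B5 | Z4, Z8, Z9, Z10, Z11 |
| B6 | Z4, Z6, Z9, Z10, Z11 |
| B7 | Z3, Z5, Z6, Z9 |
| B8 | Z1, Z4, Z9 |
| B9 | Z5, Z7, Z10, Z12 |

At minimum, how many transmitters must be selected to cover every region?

4

Take {B1, B3, B6, B9}. Their union is {Z1, Z2, Z3, Z4, Z5, Z6, Z7, Z8, Z9, Z10, Z11, Z12}, which is all 12 regions.
No 3 of the 9 transmitters cover everything (all 84 combinations miss at least one region), so 4 is optimal.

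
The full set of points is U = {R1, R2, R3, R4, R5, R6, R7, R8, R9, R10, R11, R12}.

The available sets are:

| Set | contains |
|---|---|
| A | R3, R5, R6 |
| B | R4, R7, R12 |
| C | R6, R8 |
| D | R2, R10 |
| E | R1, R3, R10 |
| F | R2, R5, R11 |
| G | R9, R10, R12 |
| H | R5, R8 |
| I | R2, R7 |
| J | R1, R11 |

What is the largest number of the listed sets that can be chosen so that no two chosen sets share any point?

B, D, H, J are pairwise disjoint (B={R4,R7,R12}; D={R2,R10}; H={R5,R8}; J={R1,R11}).
Every remaining set overlaps one of these, and no 5 of the listed sets are pairwise disjoint, so 4 is the maximum.

4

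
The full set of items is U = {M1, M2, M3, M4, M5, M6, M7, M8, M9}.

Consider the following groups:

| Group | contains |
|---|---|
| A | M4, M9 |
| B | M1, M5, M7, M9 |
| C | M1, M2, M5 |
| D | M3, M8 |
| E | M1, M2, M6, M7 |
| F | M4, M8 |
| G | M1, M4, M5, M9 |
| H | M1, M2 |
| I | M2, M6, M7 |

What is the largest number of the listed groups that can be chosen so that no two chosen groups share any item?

3

A, D, E are pairwise disjoint (A={M4,M9}; D={M3,M8}; E={M1,M2,M6,M7}).
Every remaining group overlaps one of these, and no 4 of the listed groups are pairwise disjoint, so 3 is the maximum.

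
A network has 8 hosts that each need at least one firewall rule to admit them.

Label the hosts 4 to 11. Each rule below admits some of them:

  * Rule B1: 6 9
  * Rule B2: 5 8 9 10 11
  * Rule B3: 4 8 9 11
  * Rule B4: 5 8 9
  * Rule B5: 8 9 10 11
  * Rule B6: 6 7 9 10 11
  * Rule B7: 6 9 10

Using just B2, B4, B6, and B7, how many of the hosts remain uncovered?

1

Union of B2, B4, B6, B7 = {5, 6, 7, 8, 9, 10, 11}.
Not covered: 4 — 1 host.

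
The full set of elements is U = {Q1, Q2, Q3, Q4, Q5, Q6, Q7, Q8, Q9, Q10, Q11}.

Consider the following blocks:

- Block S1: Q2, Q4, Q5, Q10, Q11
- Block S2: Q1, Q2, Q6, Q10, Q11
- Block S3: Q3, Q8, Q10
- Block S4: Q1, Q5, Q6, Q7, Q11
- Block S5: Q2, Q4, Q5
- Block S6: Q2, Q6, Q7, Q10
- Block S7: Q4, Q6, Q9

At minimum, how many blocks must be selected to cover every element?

Take {S3, S4, S6, S7}. Their union is {Q1, Q2, Q3, Q4, Q5, Q6, Q7, Q8, Q9, Q10, Q11}, which is all 11 elements.
No 3 of the 7 blocks cover everything (all 35 combinations miss at least one element), so 4 is optimal.

4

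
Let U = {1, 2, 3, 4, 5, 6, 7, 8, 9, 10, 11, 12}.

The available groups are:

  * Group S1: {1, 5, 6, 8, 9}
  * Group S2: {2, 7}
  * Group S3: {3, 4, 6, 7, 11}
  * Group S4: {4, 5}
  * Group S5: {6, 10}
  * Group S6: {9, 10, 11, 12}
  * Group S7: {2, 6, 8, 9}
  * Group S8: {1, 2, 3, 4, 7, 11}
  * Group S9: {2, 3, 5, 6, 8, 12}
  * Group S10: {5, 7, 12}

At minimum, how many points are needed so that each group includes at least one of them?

Take H = {4, 6, 7, 11}. Each listed group contains at least one of these, so H is a hitting set of size 4.
No choice of 3 points meets every group, so 4 is the minimum.

4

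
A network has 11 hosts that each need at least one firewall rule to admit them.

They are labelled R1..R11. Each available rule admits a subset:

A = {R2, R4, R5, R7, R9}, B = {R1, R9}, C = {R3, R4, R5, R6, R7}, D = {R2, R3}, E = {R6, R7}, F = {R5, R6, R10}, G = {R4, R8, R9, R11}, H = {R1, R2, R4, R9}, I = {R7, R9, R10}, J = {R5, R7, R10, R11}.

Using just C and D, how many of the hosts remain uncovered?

5

Union of C, D = {R2, R3, R4, R5, R6, R7}.
Not covered: R1, R8, R9, R10, R11 — 5 hosts.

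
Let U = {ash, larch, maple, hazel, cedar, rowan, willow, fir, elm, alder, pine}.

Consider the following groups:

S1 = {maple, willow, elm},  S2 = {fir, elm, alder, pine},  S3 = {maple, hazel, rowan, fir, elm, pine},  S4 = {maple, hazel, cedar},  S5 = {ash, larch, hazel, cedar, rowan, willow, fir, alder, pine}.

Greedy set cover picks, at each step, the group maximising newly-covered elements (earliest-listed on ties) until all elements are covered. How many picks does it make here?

2

Greedy: pick S5 (covers 9 new) → pick S1 (covers 2 new). Total picks: 2.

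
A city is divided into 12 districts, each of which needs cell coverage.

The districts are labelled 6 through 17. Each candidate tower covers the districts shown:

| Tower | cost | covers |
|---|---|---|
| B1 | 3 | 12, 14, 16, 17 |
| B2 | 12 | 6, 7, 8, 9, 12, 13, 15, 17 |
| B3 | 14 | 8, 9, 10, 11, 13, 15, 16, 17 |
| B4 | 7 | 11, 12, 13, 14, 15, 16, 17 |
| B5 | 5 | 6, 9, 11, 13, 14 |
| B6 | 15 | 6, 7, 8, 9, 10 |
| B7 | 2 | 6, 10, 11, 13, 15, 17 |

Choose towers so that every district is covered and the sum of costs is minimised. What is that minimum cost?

B1, B2, B7 together cover every district (B1 ∪ B2 ∪ B7 = {6, 7, 8, 9, 10, 11, 12, 13, 14, 15, 16, 17}); total cost 3 + 12 + 2 = 17.
No covering selection has total cost below 17.

17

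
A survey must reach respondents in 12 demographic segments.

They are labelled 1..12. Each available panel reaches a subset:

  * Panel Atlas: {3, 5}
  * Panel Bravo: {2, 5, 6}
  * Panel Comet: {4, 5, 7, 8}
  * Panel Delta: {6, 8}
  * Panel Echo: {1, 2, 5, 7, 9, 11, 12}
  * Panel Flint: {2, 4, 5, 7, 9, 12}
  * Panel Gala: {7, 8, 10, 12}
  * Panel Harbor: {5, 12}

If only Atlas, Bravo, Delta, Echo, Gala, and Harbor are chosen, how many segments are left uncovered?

Union of Atlas, Bravo, Delta, Echo, Gala, Harbor = {1, 2, 3, 5, 6, 7, 8, 9, 10, 11, 12}.
Not covered: 4 — 1 segment.

1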